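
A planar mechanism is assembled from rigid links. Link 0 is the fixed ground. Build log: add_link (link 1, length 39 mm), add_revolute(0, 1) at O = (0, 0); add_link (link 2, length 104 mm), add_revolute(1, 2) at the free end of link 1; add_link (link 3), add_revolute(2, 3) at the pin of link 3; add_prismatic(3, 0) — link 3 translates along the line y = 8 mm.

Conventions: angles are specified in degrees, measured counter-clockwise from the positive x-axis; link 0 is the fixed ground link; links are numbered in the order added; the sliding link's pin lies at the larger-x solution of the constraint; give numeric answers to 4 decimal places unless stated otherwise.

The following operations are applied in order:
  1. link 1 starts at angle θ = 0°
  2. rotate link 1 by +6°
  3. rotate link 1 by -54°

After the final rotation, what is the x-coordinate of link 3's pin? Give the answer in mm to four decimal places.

geometry: r = 39 mm, L = 104 mm, e = 8 mm; θ starts at 0°
rotate link 1 by +6°: θ ← 0° +6° = 6°
rotate link 1 by -54°: θ ← 6° -54° = -48°
crank pin P = (r cos θ, r sin θ) = (26.096094, -28.982648)
h = r sin θ − e = -28.982648 − 8 = -36.982648
x = r cos θ + √(L² − h²) = 26.096094 + 97.202283 = 123.298376

123.2984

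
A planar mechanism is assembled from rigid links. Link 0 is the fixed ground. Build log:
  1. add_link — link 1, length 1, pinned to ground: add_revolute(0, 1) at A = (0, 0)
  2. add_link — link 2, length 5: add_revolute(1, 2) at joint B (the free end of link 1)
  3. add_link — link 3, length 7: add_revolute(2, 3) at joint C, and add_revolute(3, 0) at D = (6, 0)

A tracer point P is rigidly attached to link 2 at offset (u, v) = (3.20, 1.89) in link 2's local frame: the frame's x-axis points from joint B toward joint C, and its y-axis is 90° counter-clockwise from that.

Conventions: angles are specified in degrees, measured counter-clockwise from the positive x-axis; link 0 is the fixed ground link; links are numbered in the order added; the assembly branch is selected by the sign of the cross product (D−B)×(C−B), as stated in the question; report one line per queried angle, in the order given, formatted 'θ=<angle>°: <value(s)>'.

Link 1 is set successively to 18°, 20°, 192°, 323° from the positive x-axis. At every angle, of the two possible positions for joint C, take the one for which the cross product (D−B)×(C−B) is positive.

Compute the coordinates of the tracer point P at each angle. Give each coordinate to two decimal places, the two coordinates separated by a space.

A=(0,0), D=(6.00,0)
θ=18°: B = A + 1.00·(cos18°, sin18°) = (0.9511, 0.3090)
θ=18°: |BD| = 5.0584
θ=18°: circle(B,5.00) ∩ circle(D,7.00): a=0.1569, h=4.9975
θ=18°:   candidates: C₊=(1.4130,5.2876) cross=25.280; C₋=(0.8024,-4.6888) cross=-25.280
θ=18°:   branch + wants cross > 0 → take C=(1.4130,5.2876) (cross=25.280)
θ=18°: ex = (C−B)/|BC| = (0.0924,0.9957); ey = (-0.9957,0.0924)
θ=18°: P = B + 3.20·ex + 1.89·ey = (-0.6352,3.6699)
θ=20°: B = A + 1.00·(cos20°, sin20°) = (0.9397, 0.3420)
θ=20°: |BD| = 5.0719
θ=20°: circle(B,5.00) ∩ circle(D,7.00): a=0.1699, h=4.9971
θ=20°:   candidates: C₊=(1.4462,5.3163) cross=25.345; C₋=(0.7723,-4.6552) cross=-25.345
θ=20°:   branch + wants cross > 0 → take C=(1.4462,5.3163) (cross=25.345)
θ=20°: ex = (C−B)/|BC| = (0.1013,0.9949); ey = (-0.9949,0.1013)
θ=20°: P = B + 3.20·ex + 1.89·ey = (-0.6164,3.7170)
θ=192°: B = A + 1.00·(cos192°, sin192°) = (-0.9781, -0.2079)
θ=192°: |BD| = 6.9812
θ=192°: circle(B,5.00) ∩ circle(D,7.00): a=1.7717, h=4.6756
θ=192°:   candidates: C₊=(0.6536,4.5184) cross=32.641; C₋=(0.9320,-4.8286) cross=-32.641
θ=192°:   branch + wants cross > 0 → take C=(0.6536,4.5184) (cross=32.641)
θ=192°: ex = (C−B)/|BC| = (0.3263,0.9453); ey = (-0.9453,0.3263)
θ=192°: P = B + 3.20·ex + 1.89·ey = (-1.7204,3.4337)
θ=323°: B = A + 1.00·(cos323°, sin323°) = (0.7986, -0.6018)
θ=323°: |BD| = 5.2361
θ=323°: circle(B,5.00) ∩ circle(D,7.00): a=0.3262, h=4.9893
θ=323°:   candidates: C₊=(0.5493,4.3920) cross=26.125; C₋=(1.6962,-5.5206) cross=-26.125
θ=323°:   branch + wants cross > 0 → take C=(0.5493,4.3920) (cross=26.125)
θ=323°: ex = (C−B)/|BC| = (-0.0499,0.9988); ey = (-0.9988,-0.0499)
θ=323°: P = B + 3.20·ex + 1.89·ey = (-1.2486,2.4999)

θ=18°: -0.64 3.67
θ=20°: -0.62 3.72
θ=192°: -1.72 3.43
θ=323°: -1.25 2.50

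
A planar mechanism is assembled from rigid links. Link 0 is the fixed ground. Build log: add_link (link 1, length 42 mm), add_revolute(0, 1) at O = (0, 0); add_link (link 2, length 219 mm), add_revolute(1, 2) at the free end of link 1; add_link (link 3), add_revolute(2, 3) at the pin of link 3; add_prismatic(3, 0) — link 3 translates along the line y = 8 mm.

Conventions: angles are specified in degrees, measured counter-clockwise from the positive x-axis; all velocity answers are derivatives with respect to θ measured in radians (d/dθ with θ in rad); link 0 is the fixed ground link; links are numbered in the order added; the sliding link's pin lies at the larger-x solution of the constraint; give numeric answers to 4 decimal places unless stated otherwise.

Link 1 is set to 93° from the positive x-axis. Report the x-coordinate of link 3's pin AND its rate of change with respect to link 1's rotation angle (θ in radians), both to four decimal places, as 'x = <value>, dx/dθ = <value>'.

geometry: r = 42 mm, L = 219 mm, e = 8 mm
crank pin P = (r cos θ, r sin θ) = (-2.198110, 41.942440)
h = r sin θ − e = 41.942440 − 8 = 33.942440
x = r cos θ + √(L² − h²) = -2.198110 + 216.353670 = 214.155560
dx/dθ = −r sin θ − h·r cos θ/√(L² − h²) (θ in radians; h = 33.942440) = -41.597592

x = 214.1556, dx/dθ = -41.5976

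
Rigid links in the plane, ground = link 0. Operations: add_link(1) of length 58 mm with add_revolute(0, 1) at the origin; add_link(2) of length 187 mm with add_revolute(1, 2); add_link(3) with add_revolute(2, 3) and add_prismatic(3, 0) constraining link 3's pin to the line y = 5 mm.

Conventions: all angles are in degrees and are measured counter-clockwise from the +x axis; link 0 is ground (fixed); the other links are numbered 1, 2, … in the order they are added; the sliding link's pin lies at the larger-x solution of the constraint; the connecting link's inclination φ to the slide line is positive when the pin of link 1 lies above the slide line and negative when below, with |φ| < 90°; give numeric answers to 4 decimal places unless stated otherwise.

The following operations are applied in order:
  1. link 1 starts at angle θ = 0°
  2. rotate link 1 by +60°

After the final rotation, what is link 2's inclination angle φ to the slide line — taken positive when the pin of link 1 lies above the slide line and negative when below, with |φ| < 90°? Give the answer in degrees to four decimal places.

geometry: r = 58 mm, L = 187 mm, e = 5 mm; θ starts at 0°
rotate link 1 by +60°: θ ← 0° +60° = 60°
h = r sin θ − e = 50.229473 − 5 = 45.229473
sin φ = h / L = 45.229473 / 187 = 0.24186884
φ = arcsin(0.24186884) = 13.996867°

13.9969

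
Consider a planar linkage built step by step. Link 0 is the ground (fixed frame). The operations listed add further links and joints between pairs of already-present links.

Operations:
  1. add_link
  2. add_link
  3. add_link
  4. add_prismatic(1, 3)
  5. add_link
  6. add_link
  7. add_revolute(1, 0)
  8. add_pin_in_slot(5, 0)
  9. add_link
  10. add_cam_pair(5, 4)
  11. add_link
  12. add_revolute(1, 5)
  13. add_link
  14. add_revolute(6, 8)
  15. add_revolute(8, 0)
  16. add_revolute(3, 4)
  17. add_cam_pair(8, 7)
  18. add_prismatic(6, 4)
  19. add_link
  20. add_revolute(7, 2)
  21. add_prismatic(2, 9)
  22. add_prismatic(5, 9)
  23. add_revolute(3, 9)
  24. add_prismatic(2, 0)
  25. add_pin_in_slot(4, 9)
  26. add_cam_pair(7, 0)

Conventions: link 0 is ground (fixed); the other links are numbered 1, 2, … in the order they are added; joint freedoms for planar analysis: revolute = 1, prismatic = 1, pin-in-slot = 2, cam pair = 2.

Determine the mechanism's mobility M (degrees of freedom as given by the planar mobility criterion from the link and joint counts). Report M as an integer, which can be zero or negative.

ground; <1,0,0>
#1 <2,0,0>
#2 <3,0,0>
#3 <4,0,0>
P:1↔3 J1 <4,1,0>
#4 <5,1,0>
#5 <6,1,0>
R:1↔0 J1 <6,2,0>
PS:5↔0 J2 <6,2,1>
#6 <7,2,1>
C:5↔4 J2 <7,2,2>
#7 <8,2,2>
R:1↔5 J1 <8,3,2>
#8 <9,3,2>
R:6↔8 J1 <9,4,2>
R:8↔0 J1 <9,5,2>
R:3↔4 J1 <9,6,2>
C:8↔7 J2 <9,6,3>
P:6↔4 J1 <9,7,3>
#9 <10,7,3>
R:7↔2 J1 <10,8,3>
P:2↔9 J1 <10,9,3>
P:5↔9 J1 <10,10,3>
R:3↔9 J1 <10,11,3>
P:2↔0 J1 <10,12,3>
PS:4↔9 J2 <10,12,4>
C:7↔0 J2 <10,12,5>
3×9 − 2×12 − 1×5 = -2

M = -2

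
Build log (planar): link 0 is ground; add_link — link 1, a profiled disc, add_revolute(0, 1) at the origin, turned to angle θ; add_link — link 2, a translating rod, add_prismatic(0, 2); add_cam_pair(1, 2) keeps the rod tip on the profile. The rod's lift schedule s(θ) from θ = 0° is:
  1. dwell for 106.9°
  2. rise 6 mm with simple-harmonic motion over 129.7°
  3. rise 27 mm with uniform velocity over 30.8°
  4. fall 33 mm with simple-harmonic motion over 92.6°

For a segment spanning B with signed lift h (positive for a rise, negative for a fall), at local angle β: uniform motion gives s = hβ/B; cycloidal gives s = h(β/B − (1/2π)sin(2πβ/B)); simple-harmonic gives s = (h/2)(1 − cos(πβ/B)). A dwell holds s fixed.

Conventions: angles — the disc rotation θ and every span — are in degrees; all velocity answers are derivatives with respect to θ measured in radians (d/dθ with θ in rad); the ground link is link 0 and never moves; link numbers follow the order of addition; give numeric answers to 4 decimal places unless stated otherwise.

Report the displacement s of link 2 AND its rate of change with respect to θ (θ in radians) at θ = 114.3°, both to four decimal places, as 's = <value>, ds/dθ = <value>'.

seg 1 [0°–106.9°] dwell: s stays 0.0000
seg 2 [106.9°–236.6°] simple-harmonic, h=6: θ=114.3° here. β=7.4, B=129.7. 6/2·(1 − cos(π·0.0571)) = 0.0481 → s = 0.0481
velocity in seg [106.9°–236.6°] (simple-harmonic), θ in radians: β = 7.4° = 0.1292 rad, B = 129.7° = 2.2637 rad; ds/dθ = (πh/(2B)) sin(πβ/B) = (π·6/(2·2.2637)) sin(π·0.0571) = 0.742279 mm/rad

s = 0.0481, ds/dθ = 0.7423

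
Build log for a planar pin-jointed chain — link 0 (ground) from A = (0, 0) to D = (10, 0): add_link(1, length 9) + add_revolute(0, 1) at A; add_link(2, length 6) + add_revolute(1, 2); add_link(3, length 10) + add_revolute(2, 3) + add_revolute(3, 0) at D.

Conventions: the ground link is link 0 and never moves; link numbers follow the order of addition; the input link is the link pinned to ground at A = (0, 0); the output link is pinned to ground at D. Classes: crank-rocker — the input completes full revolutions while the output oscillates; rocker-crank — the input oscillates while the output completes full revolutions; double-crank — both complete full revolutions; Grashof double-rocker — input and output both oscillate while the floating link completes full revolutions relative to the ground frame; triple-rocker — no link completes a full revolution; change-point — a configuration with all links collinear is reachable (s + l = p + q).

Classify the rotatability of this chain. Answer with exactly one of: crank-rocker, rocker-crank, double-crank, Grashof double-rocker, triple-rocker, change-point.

lengths: ground=10, input=9, coupler=6, output=10
sorted: s=6 (shortest), l=10 (longest), p+q=19
s + l = 16 vs p + q = 19
s + l < p + q (Grashof) with shortest = coupler link → Grashof double-rocker

Grashof double-rocker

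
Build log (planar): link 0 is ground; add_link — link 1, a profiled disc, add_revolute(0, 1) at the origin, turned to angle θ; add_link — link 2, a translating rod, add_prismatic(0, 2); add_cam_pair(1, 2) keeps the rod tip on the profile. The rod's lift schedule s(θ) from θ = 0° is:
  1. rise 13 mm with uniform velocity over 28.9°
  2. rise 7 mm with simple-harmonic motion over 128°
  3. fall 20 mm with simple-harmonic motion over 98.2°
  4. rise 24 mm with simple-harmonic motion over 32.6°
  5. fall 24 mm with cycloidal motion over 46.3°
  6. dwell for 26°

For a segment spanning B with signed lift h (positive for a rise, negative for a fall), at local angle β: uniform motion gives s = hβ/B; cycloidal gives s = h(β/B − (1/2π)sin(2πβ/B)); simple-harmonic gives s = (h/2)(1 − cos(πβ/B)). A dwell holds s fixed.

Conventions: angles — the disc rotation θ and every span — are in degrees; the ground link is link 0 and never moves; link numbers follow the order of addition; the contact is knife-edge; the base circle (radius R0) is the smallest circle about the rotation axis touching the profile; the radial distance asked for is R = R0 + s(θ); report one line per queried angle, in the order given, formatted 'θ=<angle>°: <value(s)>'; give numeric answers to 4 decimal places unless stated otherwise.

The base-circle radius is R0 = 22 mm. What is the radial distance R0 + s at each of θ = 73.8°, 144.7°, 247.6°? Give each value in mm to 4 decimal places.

seg 1 [0°–28.9°] uniform, h=13: full span → s += 13 → s = 13.0000
seg 2 [28.9°–156.9°] simple-harmonic, h=7: θ=73.8° here. β=44.9, B=128. 7/2·(1 − cos(π·0.3508)) = 1.9187 → s = 14.9187
seg 2 [28.9°–156.9°] simple-harmonic, h=7: θ=144.7° here. β=115.8, B=128. 7/2·(1 − cos(π·0.9047)) = 6.8443 → s = 19.8443
seg 2 [28.9°–156.9°] simple-harmonic, h=7: full span → s += 7 → s = 20.0000
seg 3 [156.9°–255.1°] simple-harmonic, h=-20: θ=247.6° here. β=90.7, B=98.2. -20/2·(1 − cos(π·0.9236)) = -19.7135 → s = 0.2865
θ=73.8°: R = R0 + s = 22 + 14.9187 = 36.9187
θ=144.7°: R = R0 + s = 22 + 19.8443 = 41.8443
θ=247.6°: R = R0 + s = 22 + 0.2865 = 22.2865

θ=73.8°: 36.9187
θ=144.7°: 41.8443
θ=247.6°: 22.2865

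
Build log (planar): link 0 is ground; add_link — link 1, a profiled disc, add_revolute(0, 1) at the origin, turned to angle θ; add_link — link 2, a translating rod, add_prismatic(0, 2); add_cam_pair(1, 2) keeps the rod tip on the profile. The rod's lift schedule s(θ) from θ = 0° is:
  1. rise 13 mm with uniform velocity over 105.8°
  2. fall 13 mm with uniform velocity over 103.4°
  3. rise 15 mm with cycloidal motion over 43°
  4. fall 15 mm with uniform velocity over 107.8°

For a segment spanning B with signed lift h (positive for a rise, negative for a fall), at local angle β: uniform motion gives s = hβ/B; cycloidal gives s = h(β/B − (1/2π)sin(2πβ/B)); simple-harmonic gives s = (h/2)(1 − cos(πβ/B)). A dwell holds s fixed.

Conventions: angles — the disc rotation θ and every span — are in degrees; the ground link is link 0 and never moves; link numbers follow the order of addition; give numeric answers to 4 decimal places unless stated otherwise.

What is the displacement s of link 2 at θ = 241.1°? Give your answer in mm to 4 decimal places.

seg 1 [0°–105.8°] uniform, h=13: full span → s += 13 → s = 13.0000
seg 2 [105.8°–209.2°] uniform, h=-13: full span → s += -13 → s = 0.0000
seg 3 [209.2°–252.2°] cycloidal, h=15: θ=241.1° here. β=31.9, B=43. 15·(0.7419 − sin(2π·0.7419)/(2π)) = 13.5121 → s = 13.5121

13.5121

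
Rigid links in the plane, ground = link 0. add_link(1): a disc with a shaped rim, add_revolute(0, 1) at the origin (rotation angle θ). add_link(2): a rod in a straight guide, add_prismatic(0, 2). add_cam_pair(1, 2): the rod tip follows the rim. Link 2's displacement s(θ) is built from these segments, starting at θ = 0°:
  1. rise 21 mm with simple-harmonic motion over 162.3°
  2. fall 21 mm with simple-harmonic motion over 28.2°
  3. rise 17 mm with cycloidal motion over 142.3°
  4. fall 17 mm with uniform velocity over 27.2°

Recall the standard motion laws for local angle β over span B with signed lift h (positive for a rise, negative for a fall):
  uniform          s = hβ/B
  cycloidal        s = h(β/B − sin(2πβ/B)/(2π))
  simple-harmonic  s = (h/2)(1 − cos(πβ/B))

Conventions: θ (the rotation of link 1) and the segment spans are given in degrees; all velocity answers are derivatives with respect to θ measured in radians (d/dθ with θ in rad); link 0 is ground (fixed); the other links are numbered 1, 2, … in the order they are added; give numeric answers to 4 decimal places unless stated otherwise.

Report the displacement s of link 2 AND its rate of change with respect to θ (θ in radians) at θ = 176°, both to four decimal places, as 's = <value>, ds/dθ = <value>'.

segment 1 (0° to 162.3°, simple-harmonic, h = 21) is passed completely: s = 0.0000 + (21) = 21.0000
θ = 176° falls in segment 2 (162.3° to 190.5°, simple-harmonic, h = -21): β = 176 − 162.3 = 13.7°, B = 28.2°; Δs = -21/2·(1 − cos(π·0.4858)) = -10.0323; s = 21.0000 − 10.0323 = 10.9677
velocity in seg [162.3°–190.5°] (simple-harmonic), θ in radians: β = 13.7° = 0.2391 rad, B = 28.2° = 0.4922 rad; ds/dθ = (πh/(2B)) sin(πβ/B) = (π·(-21)/(2·0.4922)) sin(π·0.4858) = -66.954744 mm/rad

s = 10.9677, ds/dθ = -66.9547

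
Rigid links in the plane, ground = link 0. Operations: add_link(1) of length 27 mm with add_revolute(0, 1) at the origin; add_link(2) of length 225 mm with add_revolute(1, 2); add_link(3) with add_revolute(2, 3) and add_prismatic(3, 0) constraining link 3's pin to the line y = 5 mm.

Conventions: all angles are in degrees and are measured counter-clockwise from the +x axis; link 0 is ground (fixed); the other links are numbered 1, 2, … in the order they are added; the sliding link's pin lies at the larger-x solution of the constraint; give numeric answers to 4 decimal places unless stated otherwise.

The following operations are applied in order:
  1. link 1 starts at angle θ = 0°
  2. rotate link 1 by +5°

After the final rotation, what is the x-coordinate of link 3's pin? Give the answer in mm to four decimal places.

geometry: r = 27 mm, L = 225 mm, e = 5 mm; θ starts at 0°
rotate link 1 by +5°: θ ← 0° +5° = 5°
crank pin P = (r cos θ, r sin θ) = (26.897257, 2.353205)
h = r sin θ − e = 2.353205 − 5 = -2.646795
x = r cos θ + √(L² − h²) = 26.897257 + 224.984432 = 251.881688

251.8817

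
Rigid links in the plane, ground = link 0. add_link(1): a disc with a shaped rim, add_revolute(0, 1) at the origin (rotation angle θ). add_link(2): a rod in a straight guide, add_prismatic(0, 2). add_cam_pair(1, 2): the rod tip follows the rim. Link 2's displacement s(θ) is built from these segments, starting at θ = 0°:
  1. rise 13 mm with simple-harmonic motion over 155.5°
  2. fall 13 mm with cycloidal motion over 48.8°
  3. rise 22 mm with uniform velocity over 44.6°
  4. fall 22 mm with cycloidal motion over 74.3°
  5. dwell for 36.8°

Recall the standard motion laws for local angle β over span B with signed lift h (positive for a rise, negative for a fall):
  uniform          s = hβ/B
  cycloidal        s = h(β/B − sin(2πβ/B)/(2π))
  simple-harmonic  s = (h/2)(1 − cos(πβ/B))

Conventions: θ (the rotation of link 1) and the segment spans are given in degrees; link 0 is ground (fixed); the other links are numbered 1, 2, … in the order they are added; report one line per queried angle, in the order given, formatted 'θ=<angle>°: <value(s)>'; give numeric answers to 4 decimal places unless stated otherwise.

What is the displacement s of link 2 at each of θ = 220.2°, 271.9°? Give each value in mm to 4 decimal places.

segment 1 (0° to 155.5°, simple-harmonic, h = 13) is passed completely: s = 0.0000 + (13) = 13.0000
segment 2 (155.5° to 204.3°, cycloidal, h = -13) is passed completely: s = 13.0000 + (-13) = 0.0000
θ = 220.2° falls in segment 3 (204.3° to 248.9°, uniform, h = 22): β = 220.2 − 204.3 = 15.9°, B = 44.6°; Δs = 22·15.9/44.6 = 7.8430; s = 0.0000 + 7.8430 = 7.8430
segment 3 (204.3° to 248.9°, uniform, h = 22) is passed completely: s = 0.0000 + (22) = 22.0000
θ = 271.9° falls in segment 4 (248.9° to 323.2°, cycloidal, h = -22): β = 271.9 − 248.9 = 23°, B = 74.3°; Δs = -22·(0.3096 − sin(2π·0.3096)/(2π)) = -3.5511; s = 22.0000 − 3.5511 = 18.4489

θ=220.2°: 7.8430
θ=271.9°: 18.4489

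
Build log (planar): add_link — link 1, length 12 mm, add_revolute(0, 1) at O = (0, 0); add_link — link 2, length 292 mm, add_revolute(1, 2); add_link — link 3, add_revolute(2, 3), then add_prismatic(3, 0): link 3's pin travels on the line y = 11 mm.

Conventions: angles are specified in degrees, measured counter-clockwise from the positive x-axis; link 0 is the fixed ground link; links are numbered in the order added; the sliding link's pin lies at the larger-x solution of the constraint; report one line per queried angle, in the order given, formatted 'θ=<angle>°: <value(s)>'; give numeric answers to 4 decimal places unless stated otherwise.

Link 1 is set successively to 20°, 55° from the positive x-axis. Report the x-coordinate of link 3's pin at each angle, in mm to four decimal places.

geometry: r = 12 mm, L = 292 mm, e = 11 mm
θ=20°: crank pin P = (r cos θ, r sin θ) = (11.276311, 4.104242)
θ=20°: h = r sin θ − e = 4.104242 − 11 = -6.895758
θ=20°: x = r cos θ + √(L² − h²) = 11.276311 + 291.918565 = 303.194876
θ=55°: crank pin P = (r cos θ, r sin θ) = (6.882917, 9.829825)
θ=55°: h = r sin θ − e = 9.829825 − 11 = -1.170175
θ=55°: x = r cos θ + √(L² − h²) = 6.882917 + 291.997655 = 298.880573

θ=20°: 303.1949
θ=55°: 298.8806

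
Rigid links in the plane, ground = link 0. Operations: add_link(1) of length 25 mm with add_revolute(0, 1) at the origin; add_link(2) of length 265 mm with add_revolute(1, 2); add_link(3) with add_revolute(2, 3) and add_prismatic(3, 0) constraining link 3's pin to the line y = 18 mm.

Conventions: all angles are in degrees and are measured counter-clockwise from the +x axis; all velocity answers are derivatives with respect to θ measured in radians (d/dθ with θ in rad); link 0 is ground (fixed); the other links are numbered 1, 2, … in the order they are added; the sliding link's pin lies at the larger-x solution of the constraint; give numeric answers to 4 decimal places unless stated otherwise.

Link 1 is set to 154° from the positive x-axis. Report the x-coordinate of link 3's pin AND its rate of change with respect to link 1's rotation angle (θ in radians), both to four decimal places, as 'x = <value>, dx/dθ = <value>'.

geometry: r = 25 mm, L = 265 mm, e = 18 mm
crank pin P = (r cos θ, r sin θ) = (-22.469851, 10.959279)
h = r sin θ − e = 10.959279 − 18 = -7.040721
x = r cos θ + √(L² − h²) = -22.469851 + 264.906452 = 242.436601
dx/dθ = −r sin θ − h·r cos θ/√(L² − h²) (θ in radians; h = -7.040721) = -11.556486

x = 242.4366, dx/dθ = -11.5565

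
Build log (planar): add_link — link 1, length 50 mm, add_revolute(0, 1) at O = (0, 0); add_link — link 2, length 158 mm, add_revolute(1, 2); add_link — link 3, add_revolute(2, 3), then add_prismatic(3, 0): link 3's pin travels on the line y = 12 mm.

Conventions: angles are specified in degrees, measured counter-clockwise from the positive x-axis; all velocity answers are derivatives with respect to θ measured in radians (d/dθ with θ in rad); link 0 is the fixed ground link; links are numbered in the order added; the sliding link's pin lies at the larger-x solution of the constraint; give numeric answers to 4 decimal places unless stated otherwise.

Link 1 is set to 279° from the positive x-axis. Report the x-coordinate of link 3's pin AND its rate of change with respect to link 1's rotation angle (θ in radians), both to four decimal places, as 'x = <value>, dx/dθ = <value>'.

geometry: r = 50 mm, L = 158 mm, e = 12 mm
crank pin P = (r cos θ, r sin θ) = (7.821723, -49.384417)
h = r sin θ − e = -49.384417 − 12 = -61.384417
x = r cos θ + √(L² − h²) = 7.821723 + 145.588301 = 153.410024
dx/dθ = −r sin θ − h·r cos θ/√(L² − h²) (θ in radians; h = -61.384417) = 52.682291

x = 153.4100, dx/dθ = 52.6823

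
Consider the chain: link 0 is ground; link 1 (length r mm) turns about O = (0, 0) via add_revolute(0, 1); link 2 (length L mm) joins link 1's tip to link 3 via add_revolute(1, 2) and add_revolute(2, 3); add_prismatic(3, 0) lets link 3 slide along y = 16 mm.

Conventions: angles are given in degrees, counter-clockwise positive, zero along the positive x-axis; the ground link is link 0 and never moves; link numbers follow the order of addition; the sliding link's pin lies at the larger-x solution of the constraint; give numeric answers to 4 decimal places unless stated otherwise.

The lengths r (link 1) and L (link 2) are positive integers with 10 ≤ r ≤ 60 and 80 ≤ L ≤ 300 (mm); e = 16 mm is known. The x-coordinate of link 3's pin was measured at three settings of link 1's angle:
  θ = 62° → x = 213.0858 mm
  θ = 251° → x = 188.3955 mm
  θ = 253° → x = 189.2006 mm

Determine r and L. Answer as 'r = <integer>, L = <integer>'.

constraint per measurement: (x − r cos θ)² + (r sin θ − e)² = L²
subtracting the θ₁ and θ₂ equations cancels the r² and L² terms:
r = (x₁² − x₂²) / (2[(x₁cos θ₁ + e sin θ₁) − (x₂cos θ₂ + e sin θ₂)]) = 26.0000 → r = 26
L² = (x₁ − r cos θ₁)² + (r sin θ₁ − e)² = 40400.9841 → L = 201.0000 → L = 201
check at θ₃=253°: x = 189.2006 (printed 189.2006) ✓

r = 26, L = 201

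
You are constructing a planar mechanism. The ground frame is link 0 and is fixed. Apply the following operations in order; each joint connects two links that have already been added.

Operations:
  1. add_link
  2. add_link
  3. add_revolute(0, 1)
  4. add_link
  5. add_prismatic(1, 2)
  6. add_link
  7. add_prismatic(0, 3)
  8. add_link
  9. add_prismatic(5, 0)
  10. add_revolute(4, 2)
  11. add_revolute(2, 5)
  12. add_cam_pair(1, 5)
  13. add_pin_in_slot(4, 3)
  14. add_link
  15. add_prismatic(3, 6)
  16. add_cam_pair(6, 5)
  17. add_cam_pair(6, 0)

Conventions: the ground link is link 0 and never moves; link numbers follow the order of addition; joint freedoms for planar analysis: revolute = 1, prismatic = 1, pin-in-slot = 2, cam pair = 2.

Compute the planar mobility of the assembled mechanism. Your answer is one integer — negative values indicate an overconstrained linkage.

ground; <1,0,0>
#1 <2,0,0>
#2 <3,0,0>
R:0↔1 J1 <3,1,0>
#3 <4,1,0>
P:1↔2 J1 <4,2,0>
#4 <5,2,0>
P:0↔3 J1 <5,3,0>
#5 <6,3,0>
P:5↔0 J1 <6,4,0>
R:4↔2 J1 <6,5,0>
R:2↔5 J1 <6,6,0>
C:1↔5 J2 <6,6,1>
PS:4↔3 J2 <6,6,2>
#6 <7,6,2>
P:3↔6 J1 <7,7,2>
C:6↔5 J2 <7,7,3>
C:6↔0 J2 <7,7,4>
3×6 − 2×7 − 1×4 = 0

M = 0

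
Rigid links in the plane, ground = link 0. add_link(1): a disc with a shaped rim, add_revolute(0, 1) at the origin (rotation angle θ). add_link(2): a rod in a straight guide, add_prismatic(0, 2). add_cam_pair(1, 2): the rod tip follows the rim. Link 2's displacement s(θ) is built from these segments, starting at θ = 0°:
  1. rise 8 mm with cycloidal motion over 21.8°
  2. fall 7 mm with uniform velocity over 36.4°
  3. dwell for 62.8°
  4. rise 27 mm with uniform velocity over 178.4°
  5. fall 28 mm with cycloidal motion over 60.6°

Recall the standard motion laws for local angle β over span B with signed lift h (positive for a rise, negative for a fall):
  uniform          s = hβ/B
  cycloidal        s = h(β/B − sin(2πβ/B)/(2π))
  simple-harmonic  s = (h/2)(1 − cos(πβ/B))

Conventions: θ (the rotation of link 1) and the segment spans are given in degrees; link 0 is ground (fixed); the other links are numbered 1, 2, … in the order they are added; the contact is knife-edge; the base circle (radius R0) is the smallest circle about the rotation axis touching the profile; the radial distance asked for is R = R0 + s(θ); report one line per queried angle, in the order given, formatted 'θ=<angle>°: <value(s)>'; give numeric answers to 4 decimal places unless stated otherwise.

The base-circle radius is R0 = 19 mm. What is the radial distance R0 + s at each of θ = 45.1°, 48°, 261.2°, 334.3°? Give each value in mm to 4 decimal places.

segment 1 (0° to 21.8°, cycloidal, h = 8) is passed completely: s = 0.0000 + (8) = 8.0000
θ = 45.1° falls in segment 2 (21.8° to 58.2°, uniform, h = -7): β = 45.1 − 21.8 = 23.3°, B = 36.4°; Δs = -7·23.3/36.4 = -4.4808; s = 8.0000 − 4.4808 = 3.5192
θ = 48° falls in segment 2 (21.8° to 58.2°, uniform, h = -7): β = 48 − 21.8 = 26.2°, B = 36.4°; Δs = -7·26.2/36.4 = -5.0385; s = 8.0000 − 5.0385 = 2.9615
segment 2 (21.8° to 58.2°, uniform, h = -7) is passed completely: s = 8.0000 + (-7) = 1.0000
segment 3 (58.2° to 121°, dwell): s unchanged at 1.0000
θ = 261.2° falls in segment 4 (121° to 299.4°, uniform, h = 27): β = 261.2 − 121 = 140.2°, B = 178.4°; Δs = 27·140.2/178.4 = 21.2186; s = 1.0000 + 21.2186 = 22.2186
segment 4 (121° to 299.4°, uniform, h = 27) is passed completely: s = 1.0000 + (27) = 28.0000
θ = 334.3° falls in segment 5 (299.4° to 360°, cycloidal, h = -28): β = 334.3 − 299.4 = 34.9°, B = 60.6°; Δs = -28·(0.5759 − sin(2π·0.5759)/(2π)) = -18.1712; s = 28.0000 − 18.1712 = 9.8288
θ=45.1°: R = R0 + s = 19 + 3.5192 = 22.5192
θ=48°: R = R0 + s = 19 + 2.9615 = 21.9615
θ=261.2°: R = R0 + s = 19 + 22.2186 = 41.2186
θ=334.3°: R = R0 + s = 19 + 9.8288 = 28.8288

θ=45.1°: 22.5192
θ=48°: 21.9615
θ=261.2°: 41.2186
θ=334.3°: 28.8288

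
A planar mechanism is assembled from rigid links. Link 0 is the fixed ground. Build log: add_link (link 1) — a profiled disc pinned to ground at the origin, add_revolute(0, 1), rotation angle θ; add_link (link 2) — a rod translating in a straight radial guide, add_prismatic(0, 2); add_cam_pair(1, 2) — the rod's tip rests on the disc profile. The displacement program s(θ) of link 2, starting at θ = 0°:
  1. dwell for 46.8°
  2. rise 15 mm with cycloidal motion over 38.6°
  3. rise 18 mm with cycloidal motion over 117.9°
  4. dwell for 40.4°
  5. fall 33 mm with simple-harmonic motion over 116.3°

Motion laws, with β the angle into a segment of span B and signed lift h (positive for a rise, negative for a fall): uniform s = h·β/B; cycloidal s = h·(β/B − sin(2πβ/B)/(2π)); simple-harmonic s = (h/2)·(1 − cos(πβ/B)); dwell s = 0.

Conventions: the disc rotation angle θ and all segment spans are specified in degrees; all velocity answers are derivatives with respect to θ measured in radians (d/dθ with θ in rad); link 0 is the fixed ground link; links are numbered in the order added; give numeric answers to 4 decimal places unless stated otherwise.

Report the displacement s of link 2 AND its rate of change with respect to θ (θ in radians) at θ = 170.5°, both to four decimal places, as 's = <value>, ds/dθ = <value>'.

seg 1 [0°–46.8°] dwell: s stays 0.0000
seg 2 [46.8°–85.4°] cycloidal, h=15: full span → s += 15 → s = 15.0000
seg 3 [85.4°–203.3°] cycloidal, h=18: θ=170.5° here. β=85.1, B=117.9. 18·(0.7218 − sin(2π·0.7218)/(2π)) = 15.8123 → s = 30.8123
velocity in seg [85.4°–203.3°] (cycloidal), θ in radians: β = 85.1° = 1.4853 rad, B = 117.9° = 2.0577 rad; ds/dθ = (h/B)(1 − cos(2πβ/B)) = (18/2.0577)(1 − cos(2π·0.7218)) = 10.289375 mm/rad

s = 30.8123, ds/dθ = 10.2894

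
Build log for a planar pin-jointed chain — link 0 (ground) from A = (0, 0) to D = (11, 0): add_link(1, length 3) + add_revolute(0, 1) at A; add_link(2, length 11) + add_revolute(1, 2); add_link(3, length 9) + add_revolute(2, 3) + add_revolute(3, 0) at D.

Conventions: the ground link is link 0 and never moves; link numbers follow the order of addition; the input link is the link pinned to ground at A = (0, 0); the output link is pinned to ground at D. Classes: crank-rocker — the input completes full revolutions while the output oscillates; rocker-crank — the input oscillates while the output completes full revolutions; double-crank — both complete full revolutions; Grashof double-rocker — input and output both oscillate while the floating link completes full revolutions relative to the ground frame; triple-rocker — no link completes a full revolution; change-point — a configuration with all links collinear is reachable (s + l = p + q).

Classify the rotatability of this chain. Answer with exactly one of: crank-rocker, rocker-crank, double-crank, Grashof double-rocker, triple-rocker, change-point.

lengths: ground=11, input=3, coupler=11, output=9
sorted: s=3 (shortest), l=11 (longest), p+q=20
s + l = 14 vs p + q = 20
s + l < p + q (Grashof) with shortest = input link → crank-rocker

crank-rocker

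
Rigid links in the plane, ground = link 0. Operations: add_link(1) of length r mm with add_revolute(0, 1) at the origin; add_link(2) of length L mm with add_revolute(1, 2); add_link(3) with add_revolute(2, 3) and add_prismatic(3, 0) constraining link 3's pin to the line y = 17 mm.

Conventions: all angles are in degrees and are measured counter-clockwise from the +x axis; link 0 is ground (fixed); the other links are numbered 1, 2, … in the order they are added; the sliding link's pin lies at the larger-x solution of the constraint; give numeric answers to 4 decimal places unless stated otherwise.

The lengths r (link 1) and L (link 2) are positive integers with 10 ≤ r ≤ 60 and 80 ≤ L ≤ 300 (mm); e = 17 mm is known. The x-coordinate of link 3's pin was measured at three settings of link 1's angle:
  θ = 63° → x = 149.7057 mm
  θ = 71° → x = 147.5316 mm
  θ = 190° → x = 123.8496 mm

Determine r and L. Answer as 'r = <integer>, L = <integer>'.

constraint per measurement: (x − r cos θ)² + (r sin θ − e)² = L²
subtracting the θ₁ and θ₂ equations cancels the r² and L² terms:
r = (x₁² − x₂²) / (2[(x₁cos θ₁ + e sin θ₁) − (x₂cos θ₂ + e sin θ₂)]) = 16.9999 → r = 17
L² = (x₁ − r cos θ₁)² + (r sin θ₁ − e)² = 20163.9860 → L = 142.0000 → L = 142
check at θ₃=190°: x = 123.8496 (printed 123.8496) ✓

r = 17, L = 142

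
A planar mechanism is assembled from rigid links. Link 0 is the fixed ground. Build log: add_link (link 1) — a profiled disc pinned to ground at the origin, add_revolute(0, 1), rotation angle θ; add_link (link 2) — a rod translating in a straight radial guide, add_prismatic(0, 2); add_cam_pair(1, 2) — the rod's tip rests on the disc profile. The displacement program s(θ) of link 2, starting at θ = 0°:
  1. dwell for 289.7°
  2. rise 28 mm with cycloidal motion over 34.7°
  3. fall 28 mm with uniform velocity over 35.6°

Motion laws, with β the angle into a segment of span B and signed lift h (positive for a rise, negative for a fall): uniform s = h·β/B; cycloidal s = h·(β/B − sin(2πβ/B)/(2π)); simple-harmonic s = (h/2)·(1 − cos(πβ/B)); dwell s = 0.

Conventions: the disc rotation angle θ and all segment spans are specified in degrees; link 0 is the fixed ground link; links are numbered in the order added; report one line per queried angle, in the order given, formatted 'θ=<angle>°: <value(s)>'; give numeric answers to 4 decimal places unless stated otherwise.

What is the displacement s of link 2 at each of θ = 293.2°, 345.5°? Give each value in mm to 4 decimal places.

seg 1 [0°–289.7°] dwell: s stays 0.0000
seg 2 [289.7°–324.4°] cycloidal, h=28: θ=293.2° here. β=3.5, B=34.7. 28·(0.1009 − sin(2π·0.1009)/(2π)) = 0.1853 → s = 0.1853
seg 2 [289.7°–324.4°] cycloidal, h=28: full span → s += 28 → s = 28.0000
seg 3 [324.4°–360°] uniform, h=-28: θ=345.5° here. β=21.1, B=35.6. -28·21.1/35.6 = -16.5955 → s = 11.4045

θ=293.2°: 0.1853
θ=345.5°: 11.4045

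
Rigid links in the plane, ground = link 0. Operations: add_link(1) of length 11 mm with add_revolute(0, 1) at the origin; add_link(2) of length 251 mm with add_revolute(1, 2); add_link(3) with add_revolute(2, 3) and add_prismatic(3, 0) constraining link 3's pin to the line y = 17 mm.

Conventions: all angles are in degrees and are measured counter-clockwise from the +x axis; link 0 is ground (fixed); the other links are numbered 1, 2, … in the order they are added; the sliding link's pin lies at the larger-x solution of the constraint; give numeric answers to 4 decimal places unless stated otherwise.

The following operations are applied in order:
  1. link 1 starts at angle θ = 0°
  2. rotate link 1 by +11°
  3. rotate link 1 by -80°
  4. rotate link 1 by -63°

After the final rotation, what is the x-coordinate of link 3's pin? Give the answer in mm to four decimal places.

geometry: r = 11 mm, L = 251 mm, e = 17 mm; θ starts at 0°
rotate link 1 by +11°: θ ← 0° +11° = 11°
rotate link 1 by -80°: θ ← 11° -80° = -69°
rotate link 1 by -63°: θ ← -69° -63° = -132°
crank pin P = (r cos θ, r sin θ) = (-7.360437, -8.174593)
h = r sin θ − e = -8.174593 − 17 = -25.174593
x = r cos θ + √(L² − h²) = -7.360437 + 249.734339 = 242.373902

242.3739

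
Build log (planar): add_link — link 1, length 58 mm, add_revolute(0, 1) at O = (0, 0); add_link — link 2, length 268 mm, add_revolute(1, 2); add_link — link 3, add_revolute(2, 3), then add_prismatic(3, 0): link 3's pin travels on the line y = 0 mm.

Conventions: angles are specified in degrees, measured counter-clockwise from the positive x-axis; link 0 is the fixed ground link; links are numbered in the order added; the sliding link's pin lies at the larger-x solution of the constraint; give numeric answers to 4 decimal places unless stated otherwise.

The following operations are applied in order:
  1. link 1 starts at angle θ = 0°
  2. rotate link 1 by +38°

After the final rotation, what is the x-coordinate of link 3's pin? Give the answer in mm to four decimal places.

geometry: r = 58 mm, L = 268 mm, e = 0 mm; θ starts at 0°
rotate link 1 by +38°: θ ← 0° +38° = 38°
crank pin P = (r cos θ, r sin θ) = (45.704624, 35.708366)
h = r sin θ − e = 35.708366 − 0 = 35.708366
x = r cos θ + √(L² − h²) = 45.704624 + 265.610453 = 311.315076

311.3151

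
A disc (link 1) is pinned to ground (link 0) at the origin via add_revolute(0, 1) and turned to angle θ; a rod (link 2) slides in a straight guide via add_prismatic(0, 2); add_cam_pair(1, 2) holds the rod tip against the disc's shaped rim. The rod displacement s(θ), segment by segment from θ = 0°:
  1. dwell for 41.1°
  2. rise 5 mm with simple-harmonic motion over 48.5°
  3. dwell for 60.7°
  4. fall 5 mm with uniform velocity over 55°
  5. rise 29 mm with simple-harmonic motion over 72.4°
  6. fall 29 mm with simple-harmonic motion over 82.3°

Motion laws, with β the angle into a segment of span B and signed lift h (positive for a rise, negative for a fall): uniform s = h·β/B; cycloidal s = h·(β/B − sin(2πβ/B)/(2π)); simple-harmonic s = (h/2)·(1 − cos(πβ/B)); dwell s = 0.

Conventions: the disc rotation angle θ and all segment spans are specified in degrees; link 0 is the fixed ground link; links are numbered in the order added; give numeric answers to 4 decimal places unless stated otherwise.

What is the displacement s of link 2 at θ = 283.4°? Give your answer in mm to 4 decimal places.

segment 1 (0° to 41.1°, dwell): s unchanged at 0.0000
segment 2 (41.1° to 89.6°, simple-harmonic, h = 5) is passed completely: s = 0.0000 + (5) = 5.0000
segment 3 (89.6° to 150.3°, dwell): s unchanged at 5.0000
segment 4 (150.3° to 205.3°, uniform, h = -5) is passed completely: s = 5.0000 + (-5) = 0.0000
segment 5 (205.3° to 277.7°, simple-harmonic, h = 29) is passed completely: s = 0.0000 + (29) = 29.0000
θ = 283.4° falls in segment 6 (277.7° to 360°, simple-harmonic, h = -29): β = 283.4 − 277.7 = 5.7°, B = 82.3°; Δs = -29/2·(1 − cos(π·0.0693)) = -0.3419; s = 29.0000 − 0.3419 = 28.6581

28.6581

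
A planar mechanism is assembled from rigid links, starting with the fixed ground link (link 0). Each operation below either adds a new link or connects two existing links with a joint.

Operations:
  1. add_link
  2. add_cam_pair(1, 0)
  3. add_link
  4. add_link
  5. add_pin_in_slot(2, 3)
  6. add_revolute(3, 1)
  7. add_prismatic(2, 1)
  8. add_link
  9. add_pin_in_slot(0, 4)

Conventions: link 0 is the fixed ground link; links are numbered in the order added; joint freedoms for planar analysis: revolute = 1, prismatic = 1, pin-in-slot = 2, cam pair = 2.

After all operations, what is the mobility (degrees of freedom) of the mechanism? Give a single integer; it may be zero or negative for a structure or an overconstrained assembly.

link 0 = ground. State L|J1|J2 = 1|0|0
+link1  2|0|0
C(1,0) f=2→J2  2|0|1
+link2  3|0|1
+link3  4|0|1
PS(2,3) f=2→J2  4|0|2
R(3,1) f=1→J1  4|1|2
P(2,1) f=1→J1  4|2|2
+link4  5|2|2
PS(0,4) f=2→J2  5|2|3
M = 3(5−1)−2·2−3 = 12−4−3 = 5

M = 5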